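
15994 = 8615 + 7379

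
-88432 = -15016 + -73416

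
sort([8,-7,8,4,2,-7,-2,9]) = [-7,-7,-2,2,4,8,8,9]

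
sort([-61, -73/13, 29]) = [-61, -73/13, 29]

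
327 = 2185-1858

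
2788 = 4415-1627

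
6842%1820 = 1382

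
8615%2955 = 2705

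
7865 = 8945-1080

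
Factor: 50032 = 2^4 * 53^1 * 59^1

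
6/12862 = 3/6431 ≈ 0.000466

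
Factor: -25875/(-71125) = 3^2 * 23^1 * 569^(-1) = 207/569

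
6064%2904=256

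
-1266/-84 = 211/14 ≈ 15.07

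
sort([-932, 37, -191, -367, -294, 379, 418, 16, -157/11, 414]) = [-932, -367, -294, -191, -157/11, 16, 37, 379, 414, 418]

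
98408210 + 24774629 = 123182839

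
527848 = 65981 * 8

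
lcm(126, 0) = 0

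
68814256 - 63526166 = 5288090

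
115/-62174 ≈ -0.00185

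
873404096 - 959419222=-86015126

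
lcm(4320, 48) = 4320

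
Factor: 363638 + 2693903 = 3057541^1 = 3057541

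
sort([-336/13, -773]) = [-773, -336/13]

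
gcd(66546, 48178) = 2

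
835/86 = 9 + 61/86 ≈ 9.71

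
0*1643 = 0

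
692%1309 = 692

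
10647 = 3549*3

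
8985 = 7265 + 1720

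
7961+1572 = 9533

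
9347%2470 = 1937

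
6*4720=28320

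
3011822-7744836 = -4733014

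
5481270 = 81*67670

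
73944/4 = 18486 = 18486.00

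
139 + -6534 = -6395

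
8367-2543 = 5824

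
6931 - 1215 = 5716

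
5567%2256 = 1055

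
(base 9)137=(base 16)73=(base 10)115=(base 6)311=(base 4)1303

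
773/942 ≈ 0.821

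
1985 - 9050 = -7065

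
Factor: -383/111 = -1 * 3^(-1) * 37^(-1) * 383^1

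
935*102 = 95370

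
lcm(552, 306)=28152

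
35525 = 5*7105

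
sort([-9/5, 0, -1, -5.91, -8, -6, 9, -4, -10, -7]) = [-10, -8, -7, -6, -5.91, -4, -9/5, -1, 0, 9]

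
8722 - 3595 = 5127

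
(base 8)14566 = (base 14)2538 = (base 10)6518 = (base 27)8pb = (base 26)9gi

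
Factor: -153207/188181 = -1 * 7^(-1) * 103^(-1) * 587^1 = -587/721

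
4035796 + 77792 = 4113588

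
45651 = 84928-39277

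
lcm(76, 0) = 0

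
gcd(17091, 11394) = 5697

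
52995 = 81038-28043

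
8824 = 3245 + 5579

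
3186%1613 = 1573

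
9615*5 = 48075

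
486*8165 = 3968190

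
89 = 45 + 44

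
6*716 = 4296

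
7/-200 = -0.035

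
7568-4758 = 2810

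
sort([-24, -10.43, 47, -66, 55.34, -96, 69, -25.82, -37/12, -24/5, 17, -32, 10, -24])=[-96, -66, -32, -25.82, -24, -24, -10.43, -24/5, -37/12, 10, 17, 47, 55.34, 69]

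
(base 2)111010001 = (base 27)h6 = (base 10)465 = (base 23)k5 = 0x1d1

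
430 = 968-538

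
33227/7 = 4746 + 5/7 ≈ 4746.71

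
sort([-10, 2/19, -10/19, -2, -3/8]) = [-10, -2, -10/19, -3/8, 2/19]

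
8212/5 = 1642+2/5 = 1642.40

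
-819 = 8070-8889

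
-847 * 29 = -24563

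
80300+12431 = 92731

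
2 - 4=-2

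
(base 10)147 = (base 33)4f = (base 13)b4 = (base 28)57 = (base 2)10010011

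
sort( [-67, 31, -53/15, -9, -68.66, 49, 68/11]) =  [-68.66, -67, -9, -53/15, 68/11, 31, 49]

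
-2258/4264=-1129/2132 ≈ -0.530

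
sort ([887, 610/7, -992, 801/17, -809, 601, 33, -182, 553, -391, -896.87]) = [-992, -896.87, -809, -391, -182, 33, 801/17, 610/7, 553, 601, 887]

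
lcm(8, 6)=24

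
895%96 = 31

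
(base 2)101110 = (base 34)1c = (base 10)46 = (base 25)1l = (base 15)31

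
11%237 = 11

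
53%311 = 53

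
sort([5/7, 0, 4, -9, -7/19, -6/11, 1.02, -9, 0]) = [-9, -9, -6/11, -7/19, 0, 0, 5/7, 1.02, 4]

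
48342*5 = 241710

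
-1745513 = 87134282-88879795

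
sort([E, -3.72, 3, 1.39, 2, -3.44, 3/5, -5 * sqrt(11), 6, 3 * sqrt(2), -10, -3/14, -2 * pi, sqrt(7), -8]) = [-5 * sqrt(11), -10, -8, -2 * pi, -3.72, -3.44, -3/14, 3/5, 1.39, 2, sqrt(7), E, 3, 3 * sqrt(2), 6]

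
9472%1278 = 526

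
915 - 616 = 299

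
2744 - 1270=1474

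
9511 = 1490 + 8021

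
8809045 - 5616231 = 3192814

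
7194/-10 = -3597/5 = -719.40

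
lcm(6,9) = 18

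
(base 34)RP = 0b1110101111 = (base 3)1021221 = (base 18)2G7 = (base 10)943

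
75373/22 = 3426 + 1/22 ≈ 3426.05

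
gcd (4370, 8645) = 95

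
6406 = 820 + 5586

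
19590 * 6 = 117540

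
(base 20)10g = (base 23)i2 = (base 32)d0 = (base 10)416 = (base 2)110100000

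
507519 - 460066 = 47453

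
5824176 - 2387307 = 3436869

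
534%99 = 39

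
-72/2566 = -36/1283≈-0.0281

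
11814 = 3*3938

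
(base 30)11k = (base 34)rw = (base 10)950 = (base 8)1666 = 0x3b6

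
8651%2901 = 2849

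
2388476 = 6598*362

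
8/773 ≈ 0.0103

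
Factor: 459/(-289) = -1*3^3*17^(-1) = -27/17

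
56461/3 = 18820 + 1/3 ≈ 18820.33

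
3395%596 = 415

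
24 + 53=77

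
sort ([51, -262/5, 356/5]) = [-262/5, 51, 356/5]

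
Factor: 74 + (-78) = -1*2^2 = -4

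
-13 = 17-30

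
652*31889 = 20791628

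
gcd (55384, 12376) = 56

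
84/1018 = 42/509 ≈ 0.0825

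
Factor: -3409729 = -1*3409729^1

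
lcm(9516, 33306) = 66612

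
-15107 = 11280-26387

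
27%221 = 27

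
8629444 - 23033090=-14403646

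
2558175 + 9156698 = 11714873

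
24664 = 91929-67265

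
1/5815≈0.000172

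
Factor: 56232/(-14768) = -1 * 2^(-1) * 3^2 * 11^1 * 13^(-1) = -99/26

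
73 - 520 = -447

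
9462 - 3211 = 6251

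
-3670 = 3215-6885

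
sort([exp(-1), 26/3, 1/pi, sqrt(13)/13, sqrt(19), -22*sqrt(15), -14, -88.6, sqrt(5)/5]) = [-88.6, -22*sqrt(15), -14, sqrt(13)/13, 1/pi, exp(-1), sqrt(5)/5, sqrt(19), 26/3]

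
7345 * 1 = 7345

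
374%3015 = 374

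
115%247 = 115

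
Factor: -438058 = -1 * 2^1 * 23^1 * 89^1 * 107^1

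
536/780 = 134/195 ≈ 0.687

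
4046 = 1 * 4046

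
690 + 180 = 870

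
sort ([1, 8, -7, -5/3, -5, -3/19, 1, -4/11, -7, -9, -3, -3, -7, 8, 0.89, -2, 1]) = [-9, -7, -7, -7, -5, -3, -3, -2, -5/3, -4/11, -3/19, 0.89, 1, 1, 1, 8, 8]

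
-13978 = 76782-90760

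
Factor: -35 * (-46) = 2^1 * 5^1 * 7^1 * 23^1 = 1610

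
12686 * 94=1192484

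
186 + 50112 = 50298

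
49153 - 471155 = -422002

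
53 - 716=-663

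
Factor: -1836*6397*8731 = -1*2^2*3^3*17^1*6397^1*8731^1 = -102544652052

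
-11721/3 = -3907 = -3907.00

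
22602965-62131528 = -39528563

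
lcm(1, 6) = 6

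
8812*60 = 528720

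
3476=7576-4100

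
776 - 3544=-2768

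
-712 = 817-1529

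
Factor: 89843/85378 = 2^(-1)*13^1*6911^1*42689^(-1)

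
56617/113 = 501 + 4/113 ≈ 501.04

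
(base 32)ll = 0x2b5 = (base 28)ol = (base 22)19b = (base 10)693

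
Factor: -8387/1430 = -1*2^(-1)*5^(-1)*11^(-1)*13^(-1)*8387^1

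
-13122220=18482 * (-710)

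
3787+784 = 4571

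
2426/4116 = 1213/2058≈0.589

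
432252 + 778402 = 1210654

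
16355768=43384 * 377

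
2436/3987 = 812/1329 ≈ 0.611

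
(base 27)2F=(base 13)54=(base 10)69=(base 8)105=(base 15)49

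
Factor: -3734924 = -1*2^2*23^1*40597^1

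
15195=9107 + 6088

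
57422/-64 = -897-7/32 ≈ -897.22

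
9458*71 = 671518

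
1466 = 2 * 733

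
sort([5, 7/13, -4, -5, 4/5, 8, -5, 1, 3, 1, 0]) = [-5, -5, -4, 0, 7/13, 4/5, 1, 1, 3, 5, 8]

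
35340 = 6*5890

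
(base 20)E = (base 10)14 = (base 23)E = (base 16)E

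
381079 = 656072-274993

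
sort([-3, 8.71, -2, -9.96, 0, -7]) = [-9.96, -7, -3, -2, 0, 8.71]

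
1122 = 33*34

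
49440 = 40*1236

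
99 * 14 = 1386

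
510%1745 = 510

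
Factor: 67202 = 2^1*33601^1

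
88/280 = 11/35 ≈ 0.314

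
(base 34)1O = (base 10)58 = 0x3A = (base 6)134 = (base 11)53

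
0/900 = 0 = 0.00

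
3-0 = 3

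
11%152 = 11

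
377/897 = 29/69 ≈ 0.420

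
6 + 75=81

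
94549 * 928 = 87741472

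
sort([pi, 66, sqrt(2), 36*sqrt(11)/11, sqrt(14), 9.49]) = [sqrt(2), pi, sqrt(14), 9.49, 36*sqrt(11)/11, 66]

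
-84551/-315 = 268 + 131/315 ≈ 268.42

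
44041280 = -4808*(-9160)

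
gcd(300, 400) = 100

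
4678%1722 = 1234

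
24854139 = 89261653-64407514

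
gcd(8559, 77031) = 8559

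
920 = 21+899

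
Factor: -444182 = -1 * 2^1 * 19^1 * 11689^1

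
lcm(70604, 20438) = 776644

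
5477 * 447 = 2448219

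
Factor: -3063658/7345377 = -1 * 2^1 * 3^ (-3) * 17^ (-1) * 1231^ (-1) * 117833^1 = -235666/565029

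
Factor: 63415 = 5^1*11^1*1153^1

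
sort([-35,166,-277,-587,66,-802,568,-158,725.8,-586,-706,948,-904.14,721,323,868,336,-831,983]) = [-904.14,-831,-802,-706,-587,-586,-277,-158,-35,66,166,323,336,568,721,725.8,868,948,983]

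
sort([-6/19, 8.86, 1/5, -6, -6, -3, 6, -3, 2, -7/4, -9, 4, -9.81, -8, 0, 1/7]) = [-9.81, -9, -8, -6, -6, -3, -3, -7/4, -6/19, 0, 1/7, 1/5, 2, 4, 6, 8.86]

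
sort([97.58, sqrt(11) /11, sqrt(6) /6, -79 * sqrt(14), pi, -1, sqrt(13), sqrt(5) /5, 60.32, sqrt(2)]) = [-79 * sqrt(14), -1, sqrt(11) /11, sqrt(6) /6, sqrt(5) /5, sqrt(2), pi, sqrt(13), 60.32, 97.58]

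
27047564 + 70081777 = 97129341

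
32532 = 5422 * 6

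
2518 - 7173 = -4655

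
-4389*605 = -2655345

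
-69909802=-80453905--10544103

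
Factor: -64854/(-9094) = 3^3 * 1201^1 * 4547^(-1) = 32427/4547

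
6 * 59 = 354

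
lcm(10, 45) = 90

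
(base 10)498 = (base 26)j4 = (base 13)2c4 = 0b111110010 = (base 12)356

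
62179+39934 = 102113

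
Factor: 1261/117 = 3^(-2) * 97^1 = 97/9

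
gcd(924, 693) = 231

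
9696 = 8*1212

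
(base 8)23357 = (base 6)114051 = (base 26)ej9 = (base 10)9967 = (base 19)18bb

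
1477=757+720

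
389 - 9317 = -8928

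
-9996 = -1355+-8641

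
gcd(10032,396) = 132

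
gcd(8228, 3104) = 4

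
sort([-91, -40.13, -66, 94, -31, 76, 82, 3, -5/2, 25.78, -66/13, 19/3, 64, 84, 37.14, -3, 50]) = [-91, -66, -40.13, -31, -66/13, -3, -5/2, 3, 19/3, 25.78, 37.14, 50, 64, 76, 82, 84, 94]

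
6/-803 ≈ -0.00747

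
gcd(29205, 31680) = 495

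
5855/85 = 1171/17 ≈ 68.88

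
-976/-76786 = 488/38393 ≈ 0.0127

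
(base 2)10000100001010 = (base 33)7pa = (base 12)4a8a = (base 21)j3g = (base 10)8458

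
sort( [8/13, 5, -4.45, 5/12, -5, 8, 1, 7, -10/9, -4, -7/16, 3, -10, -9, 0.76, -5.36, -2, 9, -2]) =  [-10, -9, -5.36, -5, -4.45, -4, -2, -2, -10/9, -7/16, 5/12, 8/13, 0.76, 1, 3, 5, 7, 8, 9]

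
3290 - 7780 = -4490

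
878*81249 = 71336622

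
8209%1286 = 493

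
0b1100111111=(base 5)11311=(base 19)25e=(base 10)831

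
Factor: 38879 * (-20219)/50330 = -1 * 2^(-1) * 5^(-1) * 7^(-1) * 17^1 * 719^(-1) * 2287^1 * 20219^1 = -786094501/50330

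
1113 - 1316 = -203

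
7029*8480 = 59605920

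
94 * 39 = 3666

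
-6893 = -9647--2754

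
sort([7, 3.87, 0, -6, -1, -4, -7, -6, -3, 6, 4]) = [-7, -6, -6, -4, -3, -1, 0, 3.87, 4, 6, 7]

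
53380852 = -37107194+90488046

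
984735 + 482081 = 1466816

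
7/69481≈0.000101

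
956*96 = 91776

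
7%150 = 7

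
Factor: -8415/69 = -1*3^1*5^1*11^1*17^1*23^(-1) = -2805/23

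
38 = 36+2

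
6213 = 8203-1990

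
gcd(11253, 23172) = 3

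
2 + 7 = 9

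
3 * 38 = 114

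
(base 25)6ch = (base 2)111111100011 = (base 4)333203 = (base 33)3o8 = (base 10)4067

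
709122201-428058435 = 281063766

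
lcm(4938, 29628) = 29628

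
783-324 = 459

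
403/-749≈-0.538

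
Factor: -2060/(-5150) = 2^1*5^(-1) = 2/5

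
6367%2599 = 1169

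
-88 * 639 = -56232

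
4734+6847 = 11581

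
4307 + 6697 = 11004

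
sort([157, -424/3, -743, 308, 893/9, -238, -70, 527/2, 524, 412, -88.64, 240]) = [-743, -238, -424/3, -88.64, -70, 893/9, 157, 240, 527/2, 308, 412, 524]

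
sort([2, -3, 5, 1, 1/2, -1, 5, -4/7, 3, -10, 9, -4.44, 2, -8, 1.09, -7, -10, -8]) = [-10, -10, -8, -8, -7, -4.44, -3, -1, -4/7, 1/2, 1, 1.09, 2, 2, 3, 5, 5, 9]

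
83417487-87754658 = -4337171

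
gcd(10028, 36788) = 4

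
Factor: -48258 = -1*2^1*3^2*7^1*383^1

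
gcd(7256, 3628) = 3628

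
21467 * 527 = 11313109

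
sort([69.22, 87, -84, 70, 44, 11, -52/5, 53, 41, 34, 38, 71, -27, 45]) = [-84, -27, -52/5, 11, 34, 38, 41, 44, 45, 53, 69.22, 70, 71, 87]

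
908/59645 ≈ 0.0152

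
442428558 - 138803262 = 303625296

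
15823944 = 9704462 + 6119482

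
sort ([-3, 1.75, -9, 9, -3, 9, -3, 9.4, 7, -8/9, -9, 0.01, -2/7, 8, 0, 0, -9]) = [-9, -9, -9, -3, -3, -3, -8/9, -2/7, 0, 0, 0.01, 1.75, 7, 8, 9, 9, 9.4]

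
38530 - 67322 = -28792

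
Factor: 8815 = 5^1 * 41^1 * 43^1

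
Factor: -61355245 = -1*5^1*7^1*1753007^1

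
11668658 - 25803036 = -14134378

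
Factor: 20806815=3^1 * 5^1 * 1387121^1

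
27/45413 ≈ 0.000595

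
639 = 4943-4304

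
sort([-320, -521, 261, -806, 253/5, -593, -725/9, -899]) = [-899, -806, -593, -521, -320, -725/9, 253/5, 261]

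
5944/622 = 9 + 173/311 ≈ 9.56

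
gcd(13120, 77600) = 160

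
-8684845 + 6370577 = -2314268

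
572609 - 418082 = 154527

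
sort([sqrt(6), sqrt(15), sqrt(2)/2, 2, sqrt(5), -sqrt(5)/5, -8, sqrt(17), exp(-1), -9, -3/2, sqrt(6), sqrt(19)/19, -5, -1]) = [-9, -8, -5, -3/2, -1, -sqrt(5)/5, sqrt(19)/19, exp(-1), sqrt(2)/2, 2, sqrt(5), sqrt(6), sqrt(6), sqrt(15), sqrt(17)]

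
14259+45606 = 59865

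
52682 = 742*71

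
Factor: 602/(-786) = -1 * 3^(-1) * 7^1 * 43^1 * 131^(-1) = -301/393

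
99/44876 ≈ 0.00221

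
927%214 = 71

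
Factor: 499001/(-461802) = -1*2^(-1)*3^(-1)*11^(-1)*17^1*149^1*197^1*6997^(-1)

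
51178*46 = 2354188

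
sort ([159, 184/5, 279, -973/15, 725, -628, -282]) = [-628, -282, -973/15, 184/5, 159, 279, 725]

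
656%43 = 11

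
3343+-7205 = -3862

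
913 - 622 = 291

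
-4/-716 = 1/179 ≈ 0.00559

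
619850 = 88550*7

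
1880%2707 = 1880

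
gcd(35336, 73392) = 8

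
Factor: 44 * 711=2^2 * 3^2 * 11^1 * 79^1=31284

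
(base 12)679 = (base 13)588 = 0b1110111101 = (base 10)957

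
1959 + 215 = 2174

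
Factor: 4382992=2^4*59^1*4643^1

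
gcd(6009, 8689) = 1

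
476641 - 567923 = -91282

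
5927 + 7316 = 13243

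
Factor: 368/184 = 2^1 = 2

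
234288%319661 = 234288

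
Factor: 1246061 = 1246061^1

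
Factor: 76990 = 2^1 * 5^1 * 7699^1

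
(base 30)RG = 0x33A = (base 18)29G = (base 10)826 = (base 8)1472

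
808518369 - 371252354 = 437266015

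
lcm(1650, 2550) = 28050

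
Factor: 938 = 2^1 * 7^1 * 67^1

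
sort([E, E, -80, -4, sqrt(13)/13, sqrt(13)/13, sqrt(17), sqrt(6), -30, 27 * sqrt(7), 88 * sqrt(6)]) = [-80, -30, -4, sqrt(13)/13, sqrt(13)/13, sqrt(6), E, E, sqrt(17), 27 * sqrt(7), 88 * sqrt(6)]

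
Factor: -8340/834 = -1 * 2^1 * 5^1 = -10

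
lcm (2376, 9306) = 111672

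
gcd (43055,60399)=1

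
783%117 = 81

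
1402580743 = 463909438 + 938671305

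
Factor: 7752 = 2^3 * 3^1 * 17^1 * 19^1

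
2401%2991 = 2401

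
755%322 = 111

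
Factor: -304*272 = -1*2^8*17^1*19^1 = -82688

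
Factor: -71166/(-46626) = 19^(-1)*29^1 = 29/19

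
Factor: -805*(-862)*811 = 2^1*5^1*7^1*23^1*431^1*811^1 = 562761010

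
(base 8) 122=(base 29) 2o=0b1010010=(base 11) 75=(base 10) 82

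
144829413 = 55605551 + 89223862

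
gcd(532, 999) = 1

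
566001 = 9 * 62889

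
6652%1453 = 840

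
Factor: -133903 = -1 * 7^1 * 11^1 * 37^1 * 47^1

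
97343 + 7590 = 104933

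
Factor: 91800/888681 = 2^3*3^2*5^2*17^1*43^(-1)*83^(-2) = 30600/296227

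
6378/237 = 2126/79 ≈ 26.91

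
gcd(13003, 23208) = 1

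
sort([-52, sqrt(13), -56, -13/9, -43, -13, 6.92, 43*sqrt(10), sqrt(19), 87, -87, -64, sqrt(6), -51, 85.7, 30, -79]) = [-87, -79, -64, -56, -52, -51, -43, -13, -13/9, sqrt(6), sqrt(13), sqrt(19), 6.92, 30, 85.7, 87, 43*sqrt(10)]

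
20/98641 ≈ 0.000203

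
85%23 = 16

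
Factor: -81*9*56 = -1*2^3*3^6*7^1 = -40824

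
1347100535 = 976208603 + 370891932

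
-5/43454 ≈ -0.000115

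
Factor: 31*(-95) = -1*5^1*19^1*31^1 = -2945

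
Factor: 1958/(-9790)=-1*5^(-1)=-1/5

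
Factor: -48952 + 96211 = 3^2*59^1*89^1 = 47259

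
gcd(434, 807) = 1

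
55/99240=11/19848 ≈ 0.000554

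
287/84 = 3+5/12 ≈ 3.42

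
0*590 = 0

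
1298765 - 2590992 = -1292227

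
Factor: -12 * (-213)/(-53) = -1 * 2^2 * 3^2 * 53^(-1) * 71^1 = -2556/53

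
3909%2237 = 1672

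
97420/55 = 19484/11 ≈ 1771.27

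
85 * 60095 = 5108075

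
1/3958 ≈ 0.000253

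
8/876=2/219 ≈ 0.00913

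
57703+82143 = 139846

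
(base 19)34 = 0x3d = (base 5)221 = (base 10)61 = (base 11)56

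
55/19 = 2 + 17/19 ≈ 2.89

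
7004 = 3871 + 3133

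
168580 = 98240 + 70340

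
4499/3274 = 1 + 1225/3274 ≈ 1.37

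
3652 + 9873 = 13525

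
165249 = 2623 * 63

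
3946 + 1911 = 5857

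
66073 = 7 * 9439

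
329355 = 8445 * 39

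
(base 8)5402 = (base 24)4la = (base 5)42233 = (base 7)11134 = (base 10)2818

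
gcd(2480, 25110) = 310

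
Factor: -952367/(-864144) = 2^(-4) * 3^(-2) * 13^1 * 17^(-1) * 353^(-1) * 73259^1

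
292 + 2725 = 3017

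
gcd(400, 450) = 50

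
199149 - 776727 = -577578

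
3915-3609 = 306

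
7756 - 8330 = -574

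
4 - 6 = -2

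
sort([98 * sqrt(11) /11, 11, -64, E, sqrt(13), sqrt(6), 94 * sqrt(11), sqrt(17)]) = [-64, sqrt(6), E, sqrt(13), sqrt(17), 11, 98 * sqrt(11) /11, 94 * sqrt(11)]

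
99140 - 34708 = 64432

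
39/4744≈0.00822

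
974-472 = 502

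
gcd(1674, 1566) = 54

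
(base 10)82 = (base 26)34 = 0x52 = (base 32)2i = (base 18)4a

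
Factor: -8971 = -1 * 8971^1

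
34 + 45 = 79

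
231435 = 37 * 6255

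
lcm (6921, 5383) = 48447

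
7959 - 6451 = 1508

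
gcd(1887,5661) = 1887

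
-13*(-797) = 10361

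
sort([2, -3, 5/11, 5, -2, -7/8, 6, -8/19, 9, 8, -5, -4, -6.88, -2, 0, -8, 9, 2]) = [-8, -6.88, -5, -4, -3, -2, -2, -7/8, -8/19, 0, 5/11, 2, 2, 5, 6, 8, 9, 9]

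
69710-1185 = 68525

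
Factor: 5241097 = 79^1*66343^1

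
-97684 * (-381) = 37217604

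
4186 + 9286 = 13472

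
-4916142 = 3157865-8074007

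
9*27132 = 244188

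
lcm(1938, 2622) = 44574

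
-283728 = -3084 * 92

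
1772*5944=10532768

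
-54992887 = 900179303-955172190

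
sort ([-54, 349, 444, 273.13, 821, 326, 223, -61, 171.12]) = [-61, -54, 171.12, 223, 273.13, 326, 349, 444, 821]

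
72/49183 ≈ 0.00146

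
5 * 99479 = 497395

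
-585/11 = -53 - 2/11 ≈ -53.18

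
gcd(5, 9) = 1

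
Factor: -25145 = -1 * 5^1 * 47^1 * 107^1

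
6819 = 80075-73256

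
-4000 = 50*(-80)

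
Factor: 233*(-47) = -1*47^1*233^1 = -10951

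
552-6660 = -6108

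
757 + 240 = 997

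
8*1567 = 12536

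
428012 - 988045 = -560033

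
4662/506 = 2331/253 ≈ 9.21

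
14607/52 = 280 + 47/52 ≈ 280.90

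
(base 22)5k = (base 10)130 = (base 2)10000010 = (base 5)1010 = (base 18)74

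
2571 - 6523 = -3952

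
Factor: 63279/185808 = 2^(-4)*3^1*7^(-2)*89^1 = 267/784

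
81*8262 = 669222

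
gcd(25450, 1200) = 50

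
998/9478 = 499/4739 ≈ 0.105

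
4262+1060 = 5322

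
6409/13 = 493 = 493.00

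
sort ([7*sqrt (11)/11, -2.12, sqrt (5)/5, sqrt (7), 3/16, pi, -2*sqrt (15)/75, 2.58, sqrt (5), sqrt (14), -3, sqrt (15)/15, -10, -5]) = [-10, -5, -3, -2.12, -2*sqrt (15)/75, 3/16, sqrt (15)/15, sqrt (5)/5, 7*sqrt (11)/11, sqrt (5), 2.58, sqrt (7), pi, sqrt (14)]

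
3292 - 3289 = 3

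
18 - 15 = 3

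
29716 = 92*323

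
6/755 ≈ 0.00795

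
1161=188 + 973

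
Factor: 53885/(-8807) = -1*5^1*13^1*829^1*8807^(-1)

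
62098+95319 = 157417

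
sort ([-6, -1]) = [-6, -1]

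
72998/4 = 36499/2 = 18249.50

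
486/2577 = 162/859 ≈ 0.189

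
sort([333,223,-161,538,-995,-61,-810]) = [-995,-810,-161,-61,223,333,538]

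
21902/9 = 2433 + 5/9 ≈ 2433.56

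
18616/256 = 2327/32 ≈ 72.72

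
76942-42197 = 34745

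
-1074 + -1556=-2630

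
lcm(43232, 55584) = 389088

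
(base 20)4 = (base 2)100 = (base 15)4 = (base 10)4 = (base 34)4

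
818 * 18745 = 15333410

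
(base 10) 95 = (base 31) 32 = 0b1011111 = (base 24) 3n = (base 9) 115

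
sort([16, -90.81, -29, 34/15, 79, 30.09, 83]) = [-90.81, -29, 34/15, 16, 30.09, 79, 83]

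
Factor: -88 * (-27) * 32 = 2^8 * 3^3 * 11^1 = 76032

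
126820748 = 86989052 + 39831696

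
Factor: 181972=2^2 * 7^1 * 67^1 * 97^1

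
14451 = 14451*1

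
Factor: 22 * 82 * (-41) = -1 * 2^2 * 11^1 * 41^2 = -73964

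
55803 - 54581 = 1222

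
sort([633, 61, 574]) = [61, 574, 633]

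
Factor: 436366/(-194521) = -1*2^1*7^1*71^1*439^1*194521^(-1)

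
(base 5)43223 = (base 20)76i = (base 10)2938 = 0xb7a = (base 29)3e9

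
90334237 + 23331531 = 113665768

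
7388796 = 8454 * 874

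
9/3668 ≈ 0.00245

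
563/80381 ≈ 0.00700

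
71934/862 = 83 + 194/431 ≈ 83.45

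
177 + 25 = 202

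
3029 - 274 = 2755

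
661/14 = 47 + 3/14 ≈ 47.21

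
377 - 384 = -7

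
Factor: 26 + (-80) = -1*2^1*3^3 = -54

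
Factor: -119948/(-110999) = 2^2 * 7^(-1) * 101^(-1) * 191^1 = 764/707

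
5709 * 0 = 0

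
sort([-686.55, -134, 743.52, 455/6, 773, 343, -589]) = [-686.55, -589, -134, 455/6, 343, 743.52, 773]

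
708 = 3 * 236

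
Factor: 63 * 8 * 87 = 2^3 * 3^3 * 7^1 * 29^1 = 43848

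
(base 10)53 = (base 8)65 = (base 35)1i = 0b110101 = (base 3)1222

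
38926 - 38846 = 80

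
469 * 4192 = 1966048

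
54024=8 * 6753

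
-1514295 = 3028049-4542344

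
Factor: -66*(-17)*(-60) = -1*2^3*3^2*5^1*11^1*17^1 = -67320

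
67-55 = 12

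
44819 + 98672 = 143491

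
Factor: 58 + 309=367^1=367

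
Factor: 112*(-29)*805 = -1*2^4*5^1*7^2*23^1*29^1 = -2614640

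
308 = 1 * 308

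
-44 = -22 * 2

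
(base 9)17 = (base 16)10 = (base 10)16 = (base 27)g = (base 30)g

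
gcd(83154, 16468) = 2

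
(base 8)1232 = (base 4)22122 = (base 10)666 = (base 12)476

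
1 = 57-56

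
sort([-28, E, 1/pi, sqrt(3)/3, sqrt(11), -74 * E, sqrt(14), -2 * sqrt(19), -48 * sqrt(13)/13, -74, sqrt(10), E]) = [-74 * E, -74, -28, -48 * sqrt(13)/13, -2 * sqrt(19), 1/pi, sqrt(3)/3, E, E, sqrt(10), sqrt(11), sqrt(14)]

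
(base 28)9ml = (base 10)7693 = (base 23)ecb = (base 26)b9n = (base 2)1111000001101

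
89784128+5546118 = 95330246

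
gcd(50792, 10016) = 8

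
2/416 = 1/208 ≈ 0.00481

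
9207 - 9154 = 53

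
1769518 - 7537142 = -5767624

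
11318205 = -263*(-43035)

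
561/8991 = 187/2997 ≈ 0.0624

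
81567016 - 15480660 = 66086356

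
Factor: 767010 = 2^1 * 3^1 * 5^1 * 37^1 * 691^1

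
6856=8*857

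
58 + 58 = 116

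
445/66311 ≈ 0.00671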